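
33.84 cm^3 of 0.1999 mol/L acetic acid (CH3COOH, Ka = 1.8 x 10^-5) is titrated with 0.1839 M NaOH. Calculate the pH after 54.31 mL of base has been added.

12.56

n(acid) = 0.1999 x 0.03384 = 0.006765 mol; n(NaOH) added = 0.1839 x 0.05431 = 0.009988 mol.
Base is in excess by 0.009988 - 0.006765 = 0.003223 mol in a total volume of 0.08815 L.
[OH^-] = 0.003223/0.08815 = 0.03656 M, so pOH = 1.44 and pH = 14.00 - 1.44 = 12.56.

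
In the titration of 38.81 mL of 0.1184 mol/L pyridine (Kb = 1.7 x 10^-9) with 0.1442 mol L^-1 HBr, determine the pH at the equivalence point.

3.21

n(C5H5N) = 0.1184 x 0.03881 = 0.004595 mol; V(HBr) at equivalence = 0.004595/0.1442 = 0.03187 L.
At equivalence the base is fully converted to C5H5NH+; total volume = 0.07068 L, so [C5H5NH+] = 0.004595/0.07068 = 0.06502 M.
Ka(C5H5NH+) = Kw/Kb = 1.0e-14 / 1.7 x 10^-9 = 5.88e-6.
[H^+] = sqrt(Ka x [C5H5NH+]) = sqrt(5.88e-6 x 0.06502) = 0.000618 M.
pH = -log(0.000618) = 3.21.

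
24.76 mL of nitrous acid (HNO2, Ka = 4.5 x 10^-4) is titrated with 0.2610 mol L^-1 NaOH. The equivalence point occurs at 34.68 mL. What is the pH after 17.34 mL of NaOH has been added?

3.35

17.34 mL is exactly half the equivalence volume (34.68/2), i.e. the half-equivalence point.
There, n(HA) = n(A^-), so pH = pKa = -log(4.5 x 10^-4) = 3.35.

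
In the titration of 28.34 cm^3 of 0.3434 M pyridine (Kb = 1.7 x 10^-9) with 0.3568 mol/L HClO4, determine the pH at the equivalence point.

n(C5H5N) = 0.3434 x 0.02834 = 0.009732 mol; V(HClO4) at equivalence = 0.009732/0.3568 = 0.02728 L.
At equivalence the base is fully converted to C5H5NH+; total volume = 0.05562 L, so [C5H5NH+] = 0.009732/0.05562 = 0.1750 M.
Ka(C5H5NH+) = Kw/Kb = 1.0e-14 / 1.7 x 10^-9 = 5.88e-6.
[H^+] = sqrt(Ka x [C5H5NH+]) = sqrt(5.88e-6 x 0.1750) = 0.00101 M.
pH = -log(0.00101) = 2.99.

2.99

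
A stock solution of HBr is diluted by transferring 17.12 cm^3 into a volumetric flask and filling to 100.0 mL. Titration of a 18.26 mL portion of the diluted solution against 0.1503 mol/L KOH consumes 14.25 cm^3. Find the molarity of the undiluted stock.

0.685 M

n(KOH) = 0.1503 x 0.01425 = 0.002142 mol.
n(HBr) in the aliquot = 0.002142 mol.
[diluted HBr] = 0.002142 / 0.01826 = 0.1173 M.
Dilution factor = 100.0/17.12 = 5.841, so [stock] = 0.1173 x 5.841 = 0.685 M.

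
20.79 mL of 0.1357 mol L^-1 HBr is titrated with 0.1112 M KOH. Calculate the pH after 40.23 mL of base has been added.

n(acid) = 0.1357 x 0.02079 = 0.002821 mol; n(KOH) added = 0.1112 x 0.04023 = 0.004474 mol.
Base is in excess by 0.004474 - 0.002821 = 0.001652 mol in a total volume of 0.06102 L.
[OH^-] = 0.001652/0.06102 = 0.02708 M, so pOH = 1.57 and pH = 14.00 - 1.57 = 12.43.

12.43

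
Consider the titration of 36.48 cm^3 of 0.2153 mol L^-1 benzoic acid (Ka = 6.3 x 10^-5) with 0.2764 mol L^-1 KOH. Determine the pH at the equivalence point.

8.64

n(C6H5COOH) = 0.2153 x 0.03648 = 0.007854 mol; V(KOH) at equivalence = 0.007854/0.2764 = 0.02842 L.
At equivalence all the acid is converted to C6H5COO-; total volume = 0.03648 + 0.02842 = 0.06490 L, so [C6H5COO-] = 0.007854/0.06490 = 0.1210 M.
Kb = Kw/Ka = 1.0e-14 / 6.3 x 10^-5 = 1.59e-10.
[OH^-] = sqrt(Kb x [C6H5COO-]) = sqrt(1.59e-10 x 0.1210) = 4.38e-6 M.
pOH = 5.36, so pH = 14.00 - 5.36 = 8.64.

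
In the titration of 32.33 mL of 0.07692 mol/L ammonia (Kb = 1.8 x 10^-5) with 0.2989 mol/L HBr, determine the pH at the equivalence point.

n(NH3) = 0.07692 x 0.03233 = 0.002487 mol; V(HBr) at equivalence = 0.002487/0.2989 = 0.008320 L.
At equivalence the base is fully converted to NH4+; total volume = 0.04065 L, so [NH4+] = 0.002487/0.04065 = 0.06118 M.
Ka(NH4+) = Kw/Kb = 1.0e-14 / 1.8 x 10^-5 = 5.56e-10.
[H^+] = sqrt(Ka x [NH4+]) = sqrt(5.56e-10 x 0.06118) = 5.83e-6 M.
pH = -log(5.83e-6) = 5.23.

5.23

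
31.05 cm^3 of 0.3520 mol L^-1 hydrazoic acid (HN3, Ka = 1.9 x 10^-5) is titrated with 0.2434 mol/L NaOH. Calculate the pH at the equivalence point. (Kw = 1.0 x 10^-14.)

n(HN3) = 0.3520 x 0.03105 = 0.01093 mol; V(NaOH) at equivalence = 0.01093/0.2434 = 0.04490 L.
At equivalence all the acid is converted to N3-; total volume = 0.03105 + 0.04490 = 0.07595 L, so [N3-] = 0.01093/0.07595 = 0.1439 M.
Kb = Kw/Ka = 1.0e-14 / 1.9 x 10^-5 = 5.26e-10.
[OH^-] = sqrt(Kb x [N3-]) = sqrt(5.26e-10 x 0.1439) = 8.70e-6 M.
pOH = 5.06, so pH = 14.00 - 5.06 = 8.94.

8.94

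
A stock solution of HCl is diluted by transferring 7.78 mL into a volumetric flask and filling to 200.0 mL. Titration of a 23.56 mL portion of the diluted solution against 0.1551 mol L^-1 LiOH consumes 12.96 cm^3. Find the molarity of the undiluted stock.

n(LiOH) = 0.1551 x 0.01296 = 0.002010 mol.
n(HCl) in the aliquot = 0.002010 mol.
[diluted HCl] = 0.002010 / 0.02356 = 0.08532 M.
Dilution factor = 200.0/7.780 = 25.71, so [stock] = 0.08532 x 25.71 = 2.19 M.

2.19 M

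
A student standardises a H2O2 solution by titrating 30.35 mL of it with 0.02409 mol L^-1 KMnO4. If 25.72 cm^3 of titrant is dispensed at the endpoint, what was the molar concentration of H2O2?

0.0510 M

n(KMnO4) = 0.02409 x 0.02572 = 0.0006196 mol.
From the balanced equation, 2 mol KMnO4 reacts with 5 mol H2O2, so n(H2O2) = 0.0006196 x 5/2 = 0.001549 mol.
[H2O2] = 0.001549 / 0.03035 L = 0.0510 M.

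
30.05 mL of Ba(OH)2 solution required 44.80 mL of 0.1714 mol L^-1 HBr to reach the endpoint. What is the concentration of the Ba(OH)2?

0.128 M

n(HBr) delivered = 0.1714 x 0.04480 = 0.007679 mol.
The reaction is 1 Ba(OH)2 + 2 HBr, so n(Ba(OH)2) = 0.007679 x 1/2 = 0.003839 mol.
[Ba(OH)2] = 0.003839 mol / 0.03005 L = 0.128 M.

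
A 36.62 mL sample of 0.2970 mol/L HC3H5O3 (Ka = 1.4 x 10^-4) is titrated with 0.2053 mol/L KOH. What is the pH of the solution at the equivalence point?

n(HC3H5O3) = 0.2970 x 0.03662 = 0.01088 mol; V(KOH) at equivalence = 0.01088/0.2053 = 0.05298 L.
At equivalence all the acid is converted to C3H5O3-; total volume = 0.03662 + 0.05298 = 0.08960 L, so [C3H5O3-] = 0.01088/0.08960 = 0.1214 M.
Kb = Kw/Ka = 1.0e-14 / 1.4 x 10^-4 = 7.14e-11.
[OH^-] = sqrt(Kb x [C3H5O3-]) = sqrt(7.14e-11 x 0.1214) = 2.94e-6 M.
pOH = 5.53, so pH = 14.00 - 5.53 = 8.47.

8.47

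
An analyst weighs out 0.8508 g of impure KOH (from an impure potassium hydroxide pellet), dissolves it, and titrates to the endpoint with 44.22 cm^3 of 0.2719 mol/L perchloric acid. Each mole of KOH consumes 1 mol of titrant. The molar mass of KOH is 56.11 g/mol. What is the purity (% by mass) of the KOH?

n(HClO4) = 0.2719 x 0.04422 = 0.01202 mol.
n(KOH) = 0.01202 / 1 = 0.01202 mol.
mass of KOH = 0.01202 x 56.11 = 0.6746 g.
% purity = 0.6746 / 0.8508 x 100 = 79.3%.

79.3%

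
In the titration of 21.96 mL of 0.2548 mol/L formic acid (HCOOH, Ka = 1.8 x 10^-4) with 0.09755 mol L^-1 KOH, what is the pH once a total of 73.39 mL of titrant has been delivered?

n(acid) = 0.2548 x 0.02196 = 0.005595 mol; n(KOH) added = 0.09755 x 0.07339 = 0.007159 mol.
Base is in excess by 0.007159 - 0.005595 = 0.001564 mol in a total volume of 0.09535 L.
[OH^-] = 0.001564/0.09535 = 0.01640 M, so pOH = 1.79 and pH = 14.00 - 1.79 = 12.21.

12.21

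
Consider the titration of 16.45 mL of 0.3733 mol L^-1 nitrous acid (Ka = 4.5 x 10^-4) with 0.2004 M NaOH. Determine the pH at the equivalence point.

n(HNO2) = 0.3733 x 0.01645 = 0.006141 mol; V(NaOH) at equivalence = 0.006141/0.2004 = 0.03064 L.
At equivalence all the acid is converted to NO2-; total volume = 0.01645 + 0.03064 = 0.04709 L, so [NO2-] = 0.006141/0.04709 = 0.1304 M.
Kb = Kw/Ka = 1.0e-14 / 4.5 x 10^-4 = 2.22e-11.
[OH^-] = sqrt(Kb x [NO2-]) = sqrt(2.22e-11 x 0.1304) = 1.70e-6 M.
pOH = 5.77, so pH = 14.00 - 5.77 = 8.23.

8.23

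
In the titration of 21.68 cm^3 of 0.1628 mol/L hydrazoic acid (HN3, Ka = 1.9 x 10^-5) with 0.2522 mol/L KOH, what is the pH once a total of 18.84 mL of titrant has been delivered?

12.48

n(acid) = 0.1628 x 0.02168 = 0.003530 mol; n(KOH) added = 0.2522 x 0.01884 = 0.004751 mol.
Base is in excess by 0.004751 - 0.003530 = 0.001222 mol in a total volume of 0.04052 L.
[OH^-] = 0.001222/0.04052 = 0.03016 M, so pOH = 1.52 and pH = 14.00 - 1.52 = 12.48.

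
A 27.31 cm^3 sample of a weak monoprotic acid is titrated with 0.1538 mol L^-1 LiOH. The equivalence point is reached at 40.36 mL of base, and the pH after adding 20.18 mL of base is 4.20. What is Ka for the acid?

20.18 mL is half of the equivalence volume, so this is the half-equivalence point where [HA] = [A^-].
At half-equivalence pH = pKa, so pKa = 4.20.
Ka = 10^(-4.20) = 6.3 x 10^-5.

6.3 x 10^-5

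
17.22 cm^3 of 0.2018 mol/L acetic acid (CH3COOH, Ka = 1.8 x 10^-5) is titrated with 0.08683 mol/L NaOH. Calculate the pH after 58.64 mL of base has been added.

n(acid) = 0.2018 x 0.01722 = 0.003475 mol; n(NaOH) added = 0.08683 x 0.05864 = 0.005092 mol.
Base is in excess by 0.005092 - 0.003475 = 0.001617 mol in a total volume of 0.07586 L.
[OH^-] = 0.001617/0.07586 = 0.02131 M, so pOH = 1.67 and pH = 14.00 - 1.67 = 12.33.

12.33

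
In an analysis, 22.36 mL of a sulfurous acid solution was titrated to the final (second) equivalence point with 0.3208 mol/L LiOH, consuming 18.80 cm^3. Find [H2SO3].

0.135 M

n(LiOH) = 0.3208 x 0.01880 = 0.006031 mol.
At the final (second) equivalence point, 2 mol OH^- react per mol H2SO3, so n(H2SO3) = 0.006031 / 2 = 0.003016 mol.
[H2SO3] = 0.003016 / 0.02236 L = 0.135 M.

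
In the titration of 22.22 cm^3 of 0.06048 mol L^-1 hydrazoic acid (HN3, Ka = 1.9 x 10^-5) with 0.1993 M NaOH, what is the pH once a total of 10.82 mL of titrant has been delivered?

12.39

n(acid) = 0.06048 x 0.02222 = 0.001344 mol; n(NaOH) added = 0.1993 x 0.01082 = 0.002156 mol.
Base is in excess by 0.002156 - 0.001344 = 0.0008126 mol in a total volume of 0.03304 L.
[OH^-] = 0.0008126/0.03304 = 0.02459 M, so pOH = 1.61 and pH = 14.00 - 1.61 = 12.39.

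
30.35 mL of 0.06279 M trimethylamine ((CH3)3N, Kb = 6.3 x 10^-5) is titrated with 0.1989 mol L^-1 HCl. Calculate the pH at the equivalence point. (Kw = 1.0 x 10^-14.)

n((CH3)3N) = 0.06279 x 0.03035 = 0.001906 mol; V(HCl) at equivalence = 0.001906/0.1989 = 0.009581 L.
At equivalence the base is fully converted to (CH3)3NH+; total volume = 0.03993 L, so [(CH3)3NH+] = 0.001906/0.03993 = 0.04772 M.
Ka((CH3)3NH+) = Kw/Kb = 1.0e-14 / 6.3 x 10^-5 = 1.59e-10.
[H^+] = sqrt(Ka x [(CH3)3NH+]) = sqrt(1.59e-10 x 0.04772) = 2.75e-6 M.
pH = -log(2.75e-6) = 5.56.

5.56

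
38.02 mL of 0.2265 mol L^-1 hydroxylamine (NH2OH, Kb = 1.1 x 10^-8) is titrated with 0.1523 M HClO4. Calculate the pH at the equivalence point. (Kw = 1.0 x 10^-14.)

3.54

n(NH2OH) = 0.2265 x 0.03802 = 0.008612 mol; V(HClO4) at equivalence = 0.008612/0.1523 = 0.05654 L.
At equivalence the base is fully converted to NH3OH+; total volume = 0.09456 L, so [NH3OH+] = 0.008612/0.09456 = 0.09107 M.
Ka(NH3OH+) = Kw/Kb = 1.0e-14 / 1.1 x 10^-8 = 9.09e-7.
[H^+] = sqrt(Ka x [NH3OH+]) = sqrt(9.09e-7 x 0.09107) = 0.000288 M.
pH = -log(0.000288) = 3.54.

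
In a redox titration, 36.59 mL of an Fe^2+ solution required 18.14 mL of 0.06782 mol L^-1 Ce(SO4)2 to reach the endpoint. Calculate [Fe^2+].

0.0336 M

n(Ce(SO4)2) = 0.06782 x 0.01814 = 0.001230 mol.
From the balanced equation, 1 mol Ce(SO4)2 reacts with 1 mol Fe^2+, so n(Fe^2+) = 0.001230 x 1/1 = 0.001230 mol.
[Fe^2+] = 0.001230 / 0.03659 L = 0.0336 M.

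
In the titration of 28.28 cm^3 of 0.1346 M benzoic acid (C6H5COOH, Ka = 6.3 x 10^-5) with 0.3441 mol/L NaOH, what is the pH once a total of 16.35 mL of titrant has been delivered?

12.61

n(acid) = 0.1346 x 0.02828 = 0.003806 mol; n(NaOH) added = 0.3441 x 0.01635 = 0.005626 mol.
Base is in excess by 0.005626 - 0.003806 = 0.001820 mol in a total volume of 0.04463 L.
[OH^-] = 0.001820/0.04463 = 0.04077 M, so pOH = 1.39 and pH = 14.00 - 1.39 = 12.61.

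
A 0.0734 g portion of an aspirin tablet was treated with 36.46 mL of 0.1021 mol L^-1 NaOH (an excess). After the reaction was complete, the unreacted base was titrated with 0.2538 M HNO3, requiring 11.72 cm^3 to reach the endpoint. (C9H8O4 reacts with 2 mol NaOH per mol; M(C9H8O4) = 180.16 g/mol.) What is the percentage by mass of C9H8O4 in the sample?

91.8%

Total n(NaOH) added = 0.1021 x 0.03646 = 0.003723 mol.
n(HNO3) used = 0.2538 x 0.01172 = 0.002975 mol, which equals the excess n(NaOH).
So n(NaOH) consumed by the sample = 0.003723 - 0.002975 = 0.0007480 mol.
n(C9H8O4) = 0.0007480 / 2 = 0.0003740 mol.
mass C9H8O4 = 0.0003740 x 180.16 = 0.06738 g, so %C9H8O4 = 0.06738/0.0734 x 100 = 91.8%.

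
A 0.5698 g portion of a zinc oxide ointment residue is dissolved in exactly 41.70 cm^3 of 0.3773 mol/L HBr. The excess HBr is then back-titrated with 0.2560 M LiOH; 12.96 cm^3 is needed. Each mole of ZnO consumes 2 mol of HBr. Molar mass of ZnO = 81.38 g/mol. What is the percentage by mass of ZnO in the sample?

88.7%

Total n(HBr) added = 0.3773 x 0.04170 = 0.01573 mol.
n(LiOH) used = 0.2560 x 0.01296 = 0.003318 mol, which equals the excess n(HBr).
So n(HBr) consumed by the sample = 0.01573 - 0.003318 = 0.01242 mol.
n(ZnO) = 0.01242 / 2 = 0.006208 mol.
mass ZnO = 0.006208 x 81.38 = 0.5052 g, so %ZnO = 0.5052/0.5698 x 100 = 88.7%.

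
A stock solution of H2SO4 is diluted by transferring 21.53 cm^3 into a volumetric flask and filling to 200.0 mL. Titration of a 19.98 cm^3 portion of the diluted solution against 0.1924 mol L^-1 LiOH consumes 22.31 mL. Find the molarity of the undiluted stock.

0.998 M

n(LiOH) = 0.1924 x 0.02231 = 0.004292 mol.
n(H2SO4) in the aliquot = 0.004292 x 1/2 = 0.002146 mol.
[diluted H2SO4] = 0.002146 / 0.01998 = 0.1074 M.
Dilution factor = 200.0/21.53 = 9.289, so [stock] = 0.1074 x 9.289 = 0.998 M.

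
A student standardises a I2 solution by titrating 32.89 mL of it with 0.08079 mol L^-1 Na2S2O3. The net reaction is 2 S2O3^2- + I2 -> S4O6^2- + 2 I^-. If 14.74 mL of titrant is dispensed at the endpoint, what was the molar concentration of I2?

0.0181 M

n(Na2S2O3) = 0.08079 x 0.01474 = 0.001191 mol.
From the balanced equation, 2 mol Na2S2O3 reacts with 1 mol I2, so n(I2) = 0.001191 x 1/2 = 0.0005954 mol.
[I2] = 0.0005954 / 0.03289 L = 0.0181 M.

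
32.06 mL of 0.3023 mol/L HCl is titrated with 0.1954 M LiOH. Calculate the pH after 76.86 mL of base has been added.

n(acid) = 0.3023 x 0.03206 = 0.009692 mol; n(LiOH) added = 0.1954 x 0.07686 = 0.01502 mol.
Base is in excess by 0.01502 - 0.009692 = 0.005327 mol in a total volume of 0.1089 L.
[OH^-] = 0.005327/0.1089 = 0.04890 M, so pOH = 1.31 and pH = 14.00 - 1.31 = 12.69.

12.69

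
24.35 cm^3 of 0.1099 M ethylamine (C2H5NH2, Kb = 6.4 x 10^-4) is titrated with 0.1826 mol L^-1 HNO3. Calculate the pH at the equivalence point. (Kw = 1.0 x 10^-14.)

5.98

n(C2H5NH2) = 0.1099 x 0.02435 = 0.002676 mol; V(HNO3) at equivalence = 0.002676/0.1826 = 0.01466 L.
At equivalence the base is fully converted to C2H5NH3+; total volume = 0.03901 L, so [C2H5NH3+] = 0.002676/0.03901 = 0.06861 M.
Ka(C2H5NH3+) = Kw/Kb = 1.0e-14 / 6.4 x 10^-4 = 1.56e-11.
[H^+] = sqrt(Ka x [C2H5NH3+]) = sqrt(1.56e-11 x 0.06861) = 1.04e-6 M.
pH = -log(1.04e-6) = 5.98.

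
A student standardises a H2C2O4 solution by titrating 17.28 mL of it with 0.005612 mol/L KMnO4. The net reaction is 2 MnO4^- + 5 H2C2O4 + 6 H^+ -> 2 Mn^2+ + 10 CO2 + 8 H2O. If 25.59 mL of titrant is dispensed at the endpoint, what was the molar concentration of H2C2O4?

n(KMnO4) = 0.005612 x 0.02559 = 0.0001436 mol.
From the balanced equation, 2 mol KMnO4 reacts with 5 mol H2C2O4, so n(H2C2O4) = 0.0001436 x 5/2 = 0.0003590 mol.
[H2C2O4] = 0.0003590 / 0.01728 L = 0.0208 M.

0.0208 M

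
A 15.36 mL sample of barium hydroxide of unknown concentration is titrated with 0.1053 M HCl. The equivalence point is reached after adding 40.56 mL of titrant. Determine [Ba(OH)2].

n(HCl) delivered = 0.1053 x 0.04056 = 0.004271 mol.
The reaction is 1 Ba(OH)2 + 2 HCl, so n(Ba(OH)2) = 0.004271 x 1/2 = 0.002135 mol.
[Ba(OH)2] = 0.002135 mol / 0.01536 L = 0.139 M.

0.139 M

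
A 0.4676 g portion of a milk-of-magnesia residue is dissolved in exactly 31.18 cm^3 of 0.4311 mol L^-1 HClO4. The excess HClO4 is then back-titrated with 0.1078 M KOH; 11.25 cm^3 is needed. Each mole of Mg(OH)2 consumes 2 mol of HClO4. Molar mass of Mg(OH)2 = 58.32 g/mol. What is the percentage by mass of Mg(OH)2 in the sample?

76.3%

Total n(HClO4) added = 0.4311 x 0.03118 = 0.01344 mol.
n(KOH) used = 0.1078 x 0.01125 = 0.001213 mol, which equals the excess n(HClO4).
So n(HClO4) consumed by the sample = 0.01344 - 0.001213 = 0.01223 mol.
n(Mg(OH)2) = 0.01223 / 2 = 0.006114 mol.
mass Mg(OH)2 = 0.006114 x 58.32 = 0.3566 g, so %Mg(OH)2 = 0.3566/0.4676 x 100 = 76.3%.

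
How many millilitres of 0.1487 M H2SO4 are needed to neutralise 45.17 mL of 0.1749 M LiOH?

n(LiOH) = 0.1749 mol/L x 0.04517 L = 0.007900 mol.
The neutralisation is 2 LiOH : 1 H2SO4, so n(H2SO4) = 0.007900 x 1/2 = 0.003950 mol.
V(H2SO4) = 0.003950 / 0.1487 = 0.02656 L = 26.6 mL.

26.6 mL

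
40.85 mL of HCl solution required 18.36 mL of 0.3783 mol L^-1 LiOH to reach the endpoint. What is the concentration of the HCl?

n(LiOH) delivered = 0.3783 x 0.01836 = 0.006946 mol.
For a 1:1 reaction, n(HCl) = 0.006946 mol.
[HCl] = 0.006946 mol / 0.04085 L = 0.170 M.

0.170 M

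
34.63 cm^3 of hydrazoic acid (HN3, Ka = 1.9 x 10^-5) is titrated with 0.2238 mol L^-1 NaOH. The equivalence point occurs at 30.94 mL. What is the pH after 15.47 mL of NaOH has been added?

15.47 mL is exactly half the equivalence volume (30.94/2), i.e. the half-equivalence point.
There, n(HA) = n(A^-), so pH = pKa = -log(1.9 x 10^-5) = 4.72.

4.72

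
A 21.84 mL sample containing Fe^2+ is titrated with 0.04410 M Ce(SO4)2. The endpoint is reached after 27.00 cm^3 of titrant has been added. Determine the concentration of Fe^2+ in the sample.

n(Ce(SO4)2) = 0.04410 x 0.02700 = 0.001191 mol.
From the balanced equation, 1 mol Ce(SO4)2 reacts with 1 mol Fe^2+, so n(Fe^2+) = 0.001191 x 1/1 = 0.001191 mol.
[Fe^2+] = 0.001191 / 0.02184 L = 0.0545 M.

0.0545 M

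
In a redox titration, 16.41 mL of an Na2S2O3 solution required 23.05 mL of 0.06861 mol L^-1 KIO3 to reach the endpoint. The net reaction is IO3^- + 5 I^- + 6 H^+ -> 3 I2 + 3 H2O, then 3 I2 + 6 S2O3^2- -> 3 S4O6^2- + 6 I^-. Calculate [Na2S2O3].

0.578 M

n(KIO3) = 0.06861 x 0.02305 = 0.001581 mol.
From the balanced equation, 1 mol KIO3 reacts with 6 mol Na2S2O3, so n(Na2S2O3) = 0.001581 x 6/1 = 0.009489 mol.
[Na2S2O3] = 0.009489 / 0.01641 L = 0.578 M.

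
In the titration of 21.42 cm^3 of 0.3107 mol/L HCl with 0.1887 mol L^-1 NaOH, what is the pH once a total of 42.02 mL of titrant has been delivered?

12.30

n(acid) = 0.3107 x 0.02142 = 0.006655 mol; n(NaOH) added = 0.1887 x 0.04202 = 0.007929 mol.
Base is in excess by 0.007929 - 0.006655 = 0.001274 mol in a total volume of 0.06344 L.
[OH^-] = 0.001274/0.06344 = 0.02008 M, so pOH = 1.70 and pH = 14.00 - 1.70 = 12.30.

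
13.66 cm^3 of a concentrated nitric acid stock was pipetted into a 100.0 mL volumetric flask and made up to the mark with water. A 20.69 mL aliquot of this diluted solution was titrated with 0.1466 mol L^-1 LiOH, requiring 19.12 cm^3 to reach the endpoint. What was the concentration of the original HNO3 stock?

0.992 M

n(LiOH) = 0.1466 x 0.01912 = 0.002803 mol.
n(HNO3) in the aliquot = 0.002803 mol.
[diluted HNO3] = 0.002803 / 0.02069 = 0.1355 M.
Dilution factor = 100.0/13.66 = 7.321, so [stock] = 0.1355 x 7.321 = 0.992 M.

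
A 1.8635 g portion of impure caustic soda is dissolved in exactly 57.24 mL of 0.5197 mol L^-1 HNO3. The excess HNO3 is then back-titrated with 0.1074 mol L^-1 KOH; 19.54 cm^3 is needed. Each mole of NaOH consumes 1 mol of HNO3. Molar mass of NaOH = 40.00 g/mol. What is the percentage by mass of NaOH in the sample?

59.3%

Total n(HNO3) added = 0.5197 x 0.05724 = 0.02975 mol.
n(KOH) used = 0.1074 x 0.01954 = 0.002099 mol, which equals the excess n(HNO3).
So n(HNO3) consumed by the sample = 0.02975 - 0.002099 = 0.02765 mol.
n(NaOH) = 0.02765 / 1 = 0.02765 mol.
mass NaOH = 0.02765 x 40.00 = 1.106 g, so %NaOH = 1.106/1.8635 x 100 = 59.3%.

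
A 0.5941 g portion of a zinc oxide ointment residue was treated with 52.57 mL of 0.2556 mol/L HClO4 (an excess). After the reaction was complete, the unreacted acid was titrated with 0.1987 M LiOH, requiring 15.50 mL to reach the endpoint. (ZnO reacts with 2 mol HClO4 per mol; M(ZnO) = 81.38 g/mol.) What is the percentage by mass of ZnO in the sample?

Total n(HClO4) added = 0.2556 x 0.05257 = 0.01344 mol.
n(LiOH) used = 0.1987 x 0.01550 = 0.003080 mol, which equals the excess n(HClO4).
So n(HClO4) consumed by the sample = 0.01344 - 0.003080 = 0.01036 mol.
n(ZnO) = 0.01036 / 2 = 0.005179 mol.
mass ZnO = 0.005179 x 81.38 = 0.4214 g, so %ZnO = 0.4214/0.5941 x 100 = 70.9%.

70.9%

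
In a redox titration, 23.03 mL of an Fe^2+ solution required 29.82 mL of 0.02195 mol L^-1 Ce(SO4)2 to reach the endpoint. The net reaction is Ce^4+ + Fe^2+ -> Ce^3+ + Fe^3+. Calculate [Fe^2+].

n(Ce(SO4)2) = 0.02195 x 0.02982 = 0.0006545 mol.
From the balanced equation, 1 mol Ce(SO4)2 reacts with 1 mol Fe^2+, so n(Fe^2+) = 0.0006545 x 1/1 = 0.0006545 mol.
[Fe^2+] = 0.0006545 / 0.02303 L = 0.0284 M.

0.0284 M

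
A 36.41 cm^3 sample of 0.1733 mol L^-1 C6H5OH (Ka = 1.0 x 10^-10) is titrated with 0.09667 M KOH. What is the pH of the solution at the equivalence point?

n(C6H5OH) = 0.1733 x 0.03641 = 0.006310 mol; V(KOH) at equivalence = 0.006310/0.09667 = 0.06527 L.
At equivalence all the acid is converted to C6H5O-; total volume = 0.03641 + 0.06527 = 0.1017 L, so [C6H5O-] = 0.006310/0.1017 = 0.06205 M.
Kb = Kw/Ka = 1.0e-14 / 1.0 x 10^-10 = 0.000100.
[OH^-] = sqrt(Kb x [C6H5O-]) = sqrt(0.000100 x 0.06205) = 0.00249 M.
pOH = 2.60, so pH = 14.00 - 2.60 = 11.40.

11.40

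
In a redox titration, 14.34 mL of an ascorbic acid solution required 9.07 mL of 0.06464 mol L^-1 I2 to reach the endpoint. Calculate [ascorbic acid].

0.0409 M

n(I2) = 0.06464 x 0.009070 = 0.0005863 mol.
From the balanced equation, 1 mol I2 reacts with 1 mol ascorbic acid, so n(ascorbic acid) = 0.0005863 x 1/1 = 0.0005863 mol.
[ascorbic acid] = 0.0005863 / 0.01434 L = 0.0409 M.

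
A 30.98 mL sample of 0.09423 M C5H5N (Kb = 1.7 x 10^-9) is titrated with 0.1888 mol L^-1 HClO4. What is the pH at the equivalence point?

n(C5H5N) = 0.09423 x 0.03098 = 0.002919 mol; V(HClO4) at equivalence = 0.002919/0.1888 = 0.01546 L.
At equivalence the base is fully converted to C5H5NH+; total volume = 0.04644 L, so [C5H5NH+] = 0.002919/0.04644 = 0.06286 M.
Ka(C5H5NH+) = Kw/Kb = 1.0e-14 / 1.7 x 10^-9 = 5.88e-6.
[H^+] = sqrt(Ka x [C5H5NH+]) = sqrt(5.88e-6 x 0.06286) = 0.000608 M.
pH = -log(0.000608) = 3.22.

3.22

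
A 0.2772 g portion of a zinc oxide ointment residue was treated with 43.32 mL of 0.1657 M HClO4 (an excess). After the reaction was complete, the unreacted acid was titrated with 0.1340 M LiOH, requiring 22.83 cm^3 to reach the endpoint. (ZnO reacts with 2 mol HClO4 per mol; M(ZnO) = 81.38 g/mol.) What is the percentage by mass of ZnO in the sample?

Total n(HClO4) added = 0.1657 x 0.04332 = 0.007178 mol.
n(LiOH) used = 0.1340 x 0.02283 = 0.003059 mol, which equals the excess n(HClO4).
So n(HClO4) consumed by the sample = 0.007178 - 0.003059 = 0.004119 mol.
n(ZnO) = 0.004119 / 2 = 0.002059 mol.
mass ZnO = 0.002059 x 81.38 = 0.1676 g, so %ZnO = 0.1676/0.2772 x 100 = 60.5%.

60.5%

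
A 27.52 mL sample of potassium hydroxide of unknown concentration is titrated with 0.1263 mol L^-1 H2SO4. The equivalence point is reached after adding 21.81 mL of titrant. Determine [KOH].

n(H2SO4) delivered = 0.1263 x 0.02181 = 0.002755 mol.
The reaction is 2 KOH + 1 H2SO4, so n(KOH) = 0.002755 x 2/1 = 0.005509 mol.
[KOH] = 0.005509 mol / 0.02752 L = 0.200 M.

0.200 M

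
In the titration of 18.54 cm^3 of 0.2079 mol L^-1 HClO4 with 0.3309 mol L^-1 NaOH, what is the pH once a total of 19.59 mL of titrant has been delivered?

12.84

n(acid) = 0.2079 x 0.01854 = 0.003854 mol; n(NaOH) added = 0.3309 x 0.01959 = 0.006482 mol.
Base is in excess by 0.006482 - 0.003854 = 0.002628 mol in a total volume of 0.03813 L.
[OH^-] = 0.002628/0.03813 = 0.06892 M, so pOH = 1.16 and pH = 14.00 - 1.16 = 12.84.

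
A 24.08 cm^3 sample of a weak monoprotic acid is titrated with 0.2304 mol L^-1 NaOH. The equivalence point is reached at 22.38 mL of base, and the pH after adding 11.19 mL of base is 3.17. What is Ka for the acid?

11.19 mL is half of the equivalence volume, so this is the half-equivalence point where [HA] = [A^-].
At half-equivalence pH = pKa, so pKa = 3.17.
Ka = 10^(-3.17) = 6.8 x 10^-4.

6.8 x 10^-4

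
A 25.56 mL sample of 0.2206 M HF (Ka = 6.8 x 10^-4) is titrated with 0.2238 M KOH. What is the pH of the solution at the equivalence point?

n(HF) = 0.2206 x 0.02556 = 0.005639 mol; V(KOH) at equivalence = 0.005639/0.2238 = 0.02519 L.
At equivalence all the acid is converted to F-; total volume = 0.02556 + 0.02519 = 0.05075 L, so [F-] = 0.005639/0.05075 = 0.1111 M.
Kb = Kw/Ka = 1.0e-14 / 6.8 x 10^-4 = 1.47e-11.
[OH^-] = sqrt(Kb x [F-]) = sqrt(1.47e-11 x 0.1111) = 1.28e-6 M.
pOH = 5.89, so pH = 14.00 - 5.89 = 8.11.

8.11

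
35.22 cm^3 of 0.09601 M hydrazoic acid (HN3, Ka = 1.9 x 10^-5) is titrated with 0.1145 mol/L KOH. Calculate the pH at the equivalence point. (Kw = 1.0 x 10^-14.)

8.72

n(HN3) = 0.09601 x 0.03522 = 0.003381 mol; V(KOH) at equivalence = 0.003381/0.1145 = 0.02953 L.
At equivalence all the acid is converted to N3-; total volume = 0.03522 + 0.02953 = 0.06475 L, so [N3-] = 0.003381/0.06475 = 0.05222 M.
Kb = Kw/Ka = 1.0e-14 / 1.9 x 10^-5 = 5.26e-10.
[OH^-] = sqrt(Kb x [N3-]) = sqrt(5.26e-10 x 0.05222) = 5.24e-6 M.
pOH = 5.28, so pH = 14.00 - 5.28 = 8.72.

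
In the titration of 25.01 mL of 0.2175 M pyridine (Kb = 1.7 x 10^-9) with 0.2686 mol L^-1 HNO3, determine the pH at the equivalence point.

n(C5H5N) = 0.2175 x 0.02501 = 0.005440 mol; V(HNO3) at equivalence = 0.005440/0.2686 = 0.02025 L.
At equivalence the base is fully converted to C5H5NH+; total volume = 0.04526 L, so [C5H5NH+] = 0.005440/0.04526 = 0.1202 M.
Ka(C5H5NH+) = Kw/Kb = 1.0e-14 / 1.7 x 10^-9 = 5.88e-6.
[H^+] = sqrt(Ka x [C5H5NH+]) = sqrt(5.88e-6 x 0.1202) = 0.000841 M.
pH = -log(0.000841) = 3.08.

3.08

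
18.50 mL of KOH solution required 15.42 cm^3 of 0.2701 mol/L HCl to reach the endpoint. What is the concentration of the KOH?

n(HCl) delivered = 0.2701 x 0.01542 = 0.004165 mol.
For a 1:1 reaction, n(KOH) = 0.004165 mol.
[KOH] = 0.004165 mol / 0.01850 L = 0.225 M.

0.225 M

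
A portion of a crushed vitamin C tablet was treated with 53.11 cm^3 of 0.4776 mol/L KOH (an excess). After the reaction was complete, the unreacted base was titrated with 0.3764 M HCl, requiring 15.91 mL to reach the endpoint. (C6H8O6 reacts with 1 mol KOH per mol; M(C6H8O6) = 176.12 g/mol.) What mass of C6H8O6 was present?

3.41 g

Total n(KOH) added = 0.4776 x 0.05311 = 0.02537 mol.
n(HCl) used = 0.3764 x 0.01591 = 0.005989 mol, which equals the excess n(KOH).
So n(KOH) consumed by the sample = 0.02537 - 0.005989 = 0.01938 mol.
n(C6H8O6) = 0.01938 / 1 = 0.01938 mol.
mass = 0.01938 mol x 176.12 g/mol = 3.41 g.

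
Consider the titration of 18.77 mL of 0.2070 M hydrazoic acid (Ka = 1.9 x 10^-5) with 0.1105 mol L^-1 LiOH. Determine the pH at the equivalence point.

n(HN3) = 0.2070 x 0.01877 = 0.003885 mol; V(LiOH) at equivalence = 0.003885/0.1105 = 0.03516 L.
At equivalence all the acid is converted to N3-; total volume = 0.01877 + 0.03516 = 0.05393 L, so [N3-] = 0.003885/0.05393 = 0.07204 M.
Kb = Kw/Ka = 1.0e-14 / 1.9 x 10^-5 = 5.26e-10.
[OH^-] = sqrt(Kb x [N3-]) = sqrt(5.26e-10 x 0.07204) = 6.16e-6 M.
pOH = 5.21, so pH = 14.00 - 5.21 = 8.79.

8.79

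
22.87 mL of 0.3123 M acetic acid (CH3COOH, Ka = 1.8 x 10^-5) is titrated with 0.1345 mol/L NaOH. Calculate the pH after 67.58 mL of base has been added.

n(acid) = 0.3123 x 0.02287 = 0.007142 mol; n(NaOH) added = 0.1345 x 0.06758 = 0.009090 mol.
Base is in excess by 0.009090 - 0.007142 = 0.001947 mol in a total volume of 0.09045 L.
[OH^-] = 0.001947/0.09045 = 0.02153 M, so pOH = 1.67 and pH = 14.00 - 1.67 = 12.33.

12.33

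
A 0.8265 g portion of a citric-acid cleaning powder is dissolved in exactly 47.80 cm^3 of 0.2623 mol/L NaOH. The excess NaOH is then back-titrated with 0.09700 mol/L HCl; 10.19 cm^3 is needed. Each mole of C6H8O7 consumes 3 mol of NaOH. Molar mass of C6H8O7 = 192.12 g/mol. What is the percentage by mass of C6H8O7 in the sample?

89.5%

Total n(NaOH) added = 0.2623 x 0.04780 = 0.01254 mol.
n(HCl) used = 0.09700 x 0.01019 = 0.0009884 mol, which equals the excess n(NaOH).
So n(NaOH) consumed by the sample = 0.01254 - 0.0009884 = 0.01155 mol.
n(C6H8O7) = 0.01155 / 3 = 0.003850 mol.
mass C6H8O7 = 0.003850 x 192.12 = 0.7396 g, so %C6H8O7 = 0.7396/0.8265 x 100 = 89.5%.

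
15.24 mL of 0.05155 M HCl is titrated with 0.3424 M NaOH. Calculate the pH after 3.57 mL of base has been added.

12.37

n(acid) = 0.05155 x 0.01524 = 0.0007856 mol; n(NaOH) added = 0.3424 x 0.003570 = 0.001222 mol.
Base is in excess by 0.001222 - 0.0007856 = 0.0004367 mol in a total volume of 0.01881 L.
[OH^-] = 0.0004367/0.01881 = 0.02322 M, so pOH = 1.63 and pH = 14.00 - 1.63 = 12.37.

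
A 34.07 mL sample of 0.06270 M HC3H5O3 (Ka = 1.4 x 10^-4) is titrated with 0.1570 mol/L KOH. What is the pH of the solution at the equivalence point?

8.25

n(HC3H5O3) = 0.06270 x 0.03407 = 0.002136 mol; V(KOH) at equivalence = 0.002136/0.1570 = 0.01361 L.
At equivalence all the acid is converted to C3H5O3-; total volume = 0.03407 + 0.01361 = 0.04768 L, so [C3H5O3-] = 0.002136/0.04768 = 0.04481 M.
Kb = Kw/Ka = 1.0e-14 / 1.4 x 10^-4 = 7.14e-11.
[OH^-] = sqrt(Kb x [C3H5O3-]) = sqrt(7.14e-11 x 0.04481) = 1.79e-6 M.
pOH = 5.75, so pH = 14.00 - 5.75 = 8.25.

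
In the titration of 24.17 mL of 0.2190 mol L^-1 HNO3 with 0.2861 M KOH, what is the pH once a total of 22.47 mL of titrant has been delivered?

n(acid) = 0.2190 x 0.02417 = 0.005293 mol; n(KOH) added = 0.2861 x 0.02247 = 0.006429 mol.
Base is in excess by 0.006429 - 0.005293 = 0.001135 mol in a total volume of 0.04664 L.
[OH^-] = 0.001135/0.04664 = 0.02434 M, so pOH = 1.61 and pH = 14.00 - 1.61 = 12.39.

12.39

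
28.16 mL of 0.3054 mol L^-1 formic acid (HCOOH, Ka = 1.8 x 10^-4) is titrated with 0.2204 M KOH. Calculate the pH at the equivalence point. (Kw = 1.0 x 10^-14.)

n(HCOOH) = 0.3054 x 0.02816 = 0.008600 mol; V(KOH) at equivalence = 0.008600/0.2204 = 0.03902 L.
At equivalence all the acid is converted to HCOO-; total volume = 0.02816 + 0.03902 = 0.06718 L, so [HCOO-] = 0.008600/0.06718 = 0.1280 M.
Kb = Kw/Ka = 1.0e-14 / 1.8 x 10^-4 = 5.56e-11.
[OH^-] = sqrt(Kb x [HCOO-]) = sqrt(5.56e-11 x 0.1280) = 2.67e-6 M.
pOH = 5.57, so pH = 14.00 - 5.57 = 8.43.

8.43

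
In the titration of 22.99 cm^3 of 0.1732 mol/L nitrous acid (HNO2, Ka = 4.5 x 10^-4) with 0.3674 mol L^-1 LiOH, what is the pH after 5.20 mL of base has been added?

Initial n(HNO2) = 0.1732 x 0.02299 = 0.003982 mol.
n(LiOH) added = 0.3674 x 0.005200 = 0.001910 mol, converting that many moles of HNO2 to NO2-.
Remaining n(HNO2) = 0.002071 mol; n(NO2-) = 0.001910 mol.
By Henderson-Hasselbalch, pH = pKa + log([A^-]/[HA]) = 3.35 + log(0.001910/0.002071) = 3.35 + (-0.04) = 3.31.

3.31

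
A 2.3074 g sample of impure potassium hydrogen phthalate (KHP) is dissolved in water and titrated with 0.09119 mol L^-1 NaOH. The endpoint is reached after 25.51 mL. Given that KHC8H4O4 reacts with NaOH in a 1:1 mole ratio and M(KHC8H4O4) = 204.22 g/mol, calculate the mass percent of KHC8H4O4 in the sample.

n(NaOH) = 0.09119 x 0.02551 = 0.002326 mol.
n(KHC8H4O4) = 0.002326 / 1 = 0.002326 mol.
mass of KHC8H4O4 = 0.002326 x 204.22 = 0.4751 g.
% purity = 0.4751 / 2.3074 x 100 = 20.6%.

20.6%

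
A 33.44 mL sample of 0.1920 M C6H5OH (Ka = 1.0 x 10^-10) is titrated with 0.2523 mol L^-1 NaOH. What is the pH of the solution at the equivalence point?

11.52

n(C6H5OH) = 0.1920 x 0.03344 = 0.006420 mol; V(NaOH) at equivalence = 0.006420/0.2523 = 0.02545 L.
At equivalence all the acid is converted to C6H5O-; total volume = 0.03344 + 0.02545 = 0.05889 L, so [C6H5O-] = 0.006420/0.05889 = 0.1090 M.
Kb = Kw/Ka = 1.0e-14 / 1.0 x 10^-10 = 0.000100.
[OH^-] = sqrt(Kb x [C6H5O-]) = sqrt(0.000100 x 0.1090) = 0.00330 M.
pOH = 2.48, so pH = 14.00 - 2.48 = 11.52.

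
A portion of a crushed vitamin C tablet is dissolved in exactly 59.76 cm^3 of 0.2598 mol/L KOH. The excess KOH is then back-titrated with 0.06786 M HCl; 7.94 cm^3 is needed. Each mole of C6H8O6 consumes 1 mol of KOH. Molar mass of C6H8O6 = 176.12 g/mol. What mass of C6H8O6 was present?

2.64 g

Total n(KOH) added = 0.2598 x 0.05976 = 0.01553 mol.
n(HCl) used = 0.06786 x 0.007940 = 0.0005388 mol, which equals the excess n(KOH).
So n(KOH) consumed by the sample = 0.01553 - 0.0005388 = 0.01499 mol.
n(C6H8O6) = 0.01499 / 1 = 0.01499 mol.
mass = 0.01499 mol x 176.12 g/mol = 2.64 g.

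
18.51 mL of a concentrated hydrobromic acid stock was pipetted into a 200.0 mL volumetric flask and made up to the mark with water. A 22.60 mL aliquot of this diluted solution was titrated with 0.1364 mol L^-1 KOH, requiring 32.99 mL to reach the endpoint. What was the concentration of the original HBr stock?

n(KOH) = 0.1364 x 0.03299 = 0.004500 mol.
n(HBr) in the aliquot = 0.004500 mol.
[diluted HBr] = 0.004500 / 0.02260 = 0.1991 M.
Dilution factor = 200.0/18.51 = 10.80, so [stock] = 0.1991 x 10.80 = 2.15 M.

2.15 M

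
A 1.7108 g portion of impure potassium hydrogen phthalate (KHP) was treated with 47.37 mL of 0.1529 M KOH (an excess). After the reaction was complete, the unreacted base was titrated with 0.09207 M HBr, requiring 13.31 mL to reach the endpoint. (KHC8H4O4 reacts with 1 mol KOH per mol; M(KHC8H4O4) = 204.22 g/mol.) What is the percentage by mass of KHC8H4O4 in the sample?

Total n(KOH) added = 0.1529 x 0.04737 = 0.007243 mol.
n(HBr) used = 0.09207 x 0.01331 = 0.001225 mol, which equals the excess n(KOH).
So n(KOH) consumed by the sample = 0.007243 - 0.001225 = 0.006017 mol.
n(KHC8H4O4) = 0.006017 / 1 = 0.006017 mol.
mass KHC8H4O4 = 0.006017 x 204.22 = 1.229 g, so %KHC8H4O4 = 1.229/1.7108 x 100 = 71.8%.

71.8%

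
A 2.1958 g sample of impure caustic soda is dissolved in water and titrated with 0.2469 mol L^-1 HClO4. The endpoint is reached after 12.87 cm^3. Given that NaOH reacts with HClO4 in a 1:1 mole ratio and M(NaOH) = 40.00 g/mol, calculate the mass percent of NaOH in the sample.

n(HClO4) = 0.2469 x 0.01287 = 0.003178 mol.
n(NaOH) = 0.003178 / 1 = 0.003178 mol.
mass of NaOH = 0.003178 x 40.00 = 0.1271 g.
% purity = 0.1271 / 2.1958 x 100 = 5.79%.

5.79%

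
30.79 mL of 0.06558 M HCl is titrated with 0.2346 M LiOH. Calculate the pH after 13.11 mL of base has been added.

n(acid) = 0.06558 x 0.03079 = 0.002019 mol; n(LiOH) added = 0.2346 x 0.01311 = 0.003076 mol.
Base is in excess by 0.003076 - 0.002019 = 0.001056 mol in a total volume of 0.04390 L.
[OH^-] = 0.001056/0.04390 = 0.02406 M, so pOH = 1.62 and pH = 14.00 - 1.62 = 12.38.

12.38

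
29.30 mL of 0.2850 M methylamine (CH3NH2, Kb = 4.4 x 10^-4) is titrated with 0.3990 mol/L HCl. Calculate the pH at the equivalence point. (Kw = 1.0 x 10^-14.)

n(CH3NH2) = 0.2850 x 0.02930 = 0.008351 mol; V(HCl) at equivalence = 0.008351/0.3990 = 0.02093 L.
At equivalence the base is fully converted to CH3NH3+; total volume = 0.05023 L, so [CH3NH3+] = 0.008351/0.05023 = 0.1663 M.
Ka(CH3NH3+) = Kw/Kb = 1.0e-14 / 4.4 x 10^-4 = 2.27e-11.
[H^+] = sqrt(Ka x [CH3NH3+]) = sqrt(2.27e-11 x 0.1663) = 1.94e-6 M.
pH = -log(1.94e-6) = 5.71.

5.71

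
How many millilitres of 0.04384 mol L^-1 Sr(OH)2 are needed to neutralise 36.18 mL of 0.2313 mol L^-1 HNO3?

n(HNO3) = 0.2313 mol/L x 0.03618 L = 0.008368 mol.
The neutralisation is 2 HNO3 : 1 Sr(OH)2, so n(Sr(OH)2) = 0.008368 x 1/2 = 0.004184 mol.
V(Sr(OH)2) = 0.004184 / 0.04384 = 0.09544 L = 95.4 mL.

95.4 mL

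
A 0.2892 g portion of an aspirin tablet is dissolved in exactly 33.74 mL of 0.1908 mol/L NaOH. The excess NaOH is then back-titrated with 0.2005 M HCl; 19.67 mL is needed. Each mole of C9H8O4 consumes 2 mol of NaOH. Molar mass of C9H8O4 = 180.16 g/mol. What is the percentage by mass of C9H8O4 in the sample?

77.7%

Total n(NaOH) added = 0.1908 x 0.03374 = 0.006438 mol.
n(HCl) used = 0.2005 x 0.01967 = 0.003944 mol, which equals the excess n(NaOH).
So n(NaOH) consumed by the sample = 0.006438 - 0.003944 = 0.002494 mol.
n(C9H8O4) = 0.002494 / 2 = 0.001247 mol.
mass C9H8O4 = 0.001247 x 180.16 = 0.2246 g, so %C9H8O4 = 0.2246/0.2892 x 100 = 77.7%.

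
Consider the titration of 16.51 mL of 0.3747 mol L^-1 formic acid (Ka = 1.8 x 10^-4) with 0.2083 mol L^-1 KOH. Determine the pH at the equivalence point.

n(HCOOH) = 0.3747 x 0.01651 = 0.006186 mol; V(KOH) at equivalence = 0.006186/0.2083 = 0.02970 L.
At equivalence all the acid is converted to HCOO-; total volume = 0.01651 + 0.02970 = 0.04621 L, so [HCOO-] = 0.006186/0.04621 = 0.1339 M.
Kb = Kw/Ka = 1.0e-14 / 1.8 x 10^-4 = 5.56e-11.
[OH^-] = sqrt(Kb x [HCOO-]) = sqrt(5.56e-11 x 0.1339) = 2.73e-6 M.
pOH = 5.56, so pH = 14.00 - 5.56 = 8.44.

8.44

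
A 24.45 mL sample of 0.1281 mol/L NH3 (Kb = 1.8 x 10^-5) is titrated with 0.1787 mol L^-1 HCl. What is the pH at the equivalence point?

n(NH3) = 0.1281 x 0.02445 = 0.003132 mol; V(HCl) at equivalence = 0.003132/0.1787 = 0.01753 L.
At equivalence the base is fully converted to NH4+; total volume = 0.04198 L, so [NH4+] = 0.003132/0.04198 = 0.07461 M.
Ka(NH4+) = Kw/Kb = 1.0e-14 / 1.8 x 10^-5 = 5.56e-10.
[H^+] = sqrt(Ka x [NH4+]) = sqrt(5.56e-10 x 0.07461) = 6.44e-6 M.
pH = -log(6.44e-6) = 5.19.

5.19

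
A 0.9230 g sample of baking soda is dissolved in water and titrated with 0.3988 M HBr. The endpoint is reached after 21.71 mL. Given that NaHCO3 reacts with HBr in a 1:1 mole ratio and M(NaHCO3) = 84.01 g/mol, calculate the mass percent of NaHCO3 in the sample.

78.8%

n(HBr) = 0.3988 x 0.02171 = 0.008658 mol.
n(NaHCO3) = 0.008658 / 1 = 0.008658 mol.
mass of NaHCO3 = 0.008658 x 84.01 = 0.7274 g.
% purity = 0.7274 / 0.9230 x 100 = 78.8%.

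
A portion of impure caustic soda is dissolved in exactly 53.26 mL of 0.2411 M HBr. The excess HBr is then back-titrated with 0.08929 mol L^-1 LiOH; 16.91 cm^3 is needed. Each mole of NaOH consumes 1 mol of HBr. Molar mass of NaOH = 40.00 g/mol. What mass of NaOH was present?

0.453 g

Total n(HBr) added = 0.2411 x 0.05326 = 0.01284 mol.
n(LiOH) used = 0.08929 x 0.01691 = 0.001510 mol, which equals the excess n(HBr).
So n(HBr) consumed by the sample = 0.01284 - 0.001510 = 0.01133 mol.
n(NaOH) = 0.01133 / 1 = 0.01133 mol.
mass = 0.01133 mol x 40.00 g/mol = 0.453 g.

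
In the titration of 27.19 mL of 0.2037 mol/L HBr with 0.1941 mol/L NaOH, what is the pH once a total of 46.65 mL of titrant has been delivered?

12.68

n(acid) = 0.2037 x 0.02719 = 0.005539 mol; n(NaOH) added = 0.1941 x 0.04665 = 0.009055 mol.
Base is in excess by 0.009055 - 0.005539 = 0.003516 mol in a total volume of 0.07384 L.
[OH^-] = 0.003516/0.07384 = 0.04762 M, so pOH = 1.32 and pH = 14.00 - 1.32 = 12.68.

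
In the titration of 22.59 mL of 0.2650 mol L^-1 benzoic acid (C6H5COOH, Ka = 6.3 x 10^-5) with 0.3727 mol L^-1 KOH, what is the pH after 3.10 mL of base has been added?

3.58

Initial n(C6H5COOH) = 0.2650 x 0.02259 = 0.005986 mol.
n(KOH) added = 0.3727 x 0.003100 = 0.001155 mol, converting that many moles of C6H5COOH to C6H5COO-.
Remaining n(C6H5COOH) = 0.004831 mol; n(C6H5COO-) = 0.001155 mol.
By Henderson-Hasselbalch, pH = pKa + log([A^-]/[HA]) = 4.20 + log(0.001155/0.004831) = 4.20 + (-0.62) = 3.58.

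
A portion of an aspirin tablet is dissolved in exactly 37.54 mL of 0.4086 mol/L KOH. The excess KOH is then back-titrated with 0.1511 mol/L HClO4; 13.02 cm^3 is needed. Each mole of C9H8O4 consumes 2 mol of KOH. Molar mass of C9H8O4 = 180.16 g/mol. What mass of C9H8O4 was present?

Total n(KOH) added = 0.4086 x 0.03754 = 0.01534 mol.
n(HClO4) used = 0.1511 x 0.01302 = 0.001967 mol, which equals the excess n(KOH).
So n(KOH) consumed by the sample = 0.01534 - 0.001967 = 0.01337 mol.
n(C9H8O4) = 0.01337 / 2 = 0.006686 mol.
mass = 0.006686 mol x 180.16 g/mol = 1.20 g.

1.20 g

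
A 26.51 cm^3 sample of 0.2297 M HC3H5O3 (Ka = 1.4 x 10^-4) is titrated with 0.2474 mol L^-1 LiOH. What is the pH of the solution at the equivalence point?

8.46

n(HC3H5O3) = 0.2297 x 0.02651 = 0.006089 mol; V(LiOH) at equivalence = 0.006089/0.2474 = 0.02461 L.
At equivalence all the acid is converted to C3H5O3-; total volume = 0.02651 + 0.02461 = 0.05112 L, so [C3H5O3-] = 0.006089/0.05112 = 0.1191 M.
Kb = Kw/Ka = 1.0e-14 / 1.4 x 10^-4 = 7.14e-11.
[OH^-] = sqrt(Kb x [C3H5O3-]) = sqrt(7.14e-11 x 0.1191) = 2.92e-6 M.
pOH = 5.54, so pH = 14.00 - 5.54 = 8.46.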